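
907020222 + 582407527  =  1489427749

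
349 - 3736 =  - 3387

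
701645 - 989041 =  - 287396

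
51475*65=3345875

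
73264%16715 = 6404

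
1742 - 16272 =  -14530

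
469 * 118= 55342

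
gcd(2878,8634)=2878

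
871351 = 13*67027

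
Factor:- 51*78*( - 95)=2^1*3^2*5^1 *13^1*17^1*19^1= 377910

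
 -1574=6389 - 7963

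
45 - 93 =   -  48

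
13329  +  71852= 85181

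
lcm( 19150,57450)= 57450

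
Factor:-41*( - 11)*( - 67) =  - 30217 = -11^1*41^1 * 67^1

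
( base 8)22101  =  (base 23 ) hcc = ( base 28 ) bnd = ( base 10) 9281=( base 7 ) 36026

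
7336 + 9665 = 17001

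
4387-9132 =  - 4745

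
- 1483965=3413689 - 4897654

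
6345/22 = 288 + 9/22 = 288.41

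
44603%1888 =1179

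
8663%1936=919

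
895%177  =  10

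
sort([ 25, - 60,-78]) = [-78  , - 60 , 25 ] 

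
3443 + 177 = 3620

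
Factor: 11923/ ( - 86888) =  - 2^( - 3)*10861^( - 1) * 11923^1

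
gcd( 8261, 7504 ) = 1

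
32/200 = 4/25 = 0.16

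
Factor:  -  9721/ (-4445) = 5^( - 1) *7^( - 1)*127^( - 1 )*  9721^1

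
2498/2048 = 1249/1024 = 1.22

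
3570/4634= 255/331 = 0.77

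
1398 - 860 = 538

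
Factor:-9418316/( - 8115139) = 2^2*23^2*2207^( - 1)*3677^( - 1)*4451^1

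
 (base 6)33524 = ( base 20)BGC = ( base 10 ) 4732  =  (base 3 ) 20111021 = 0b1001001111100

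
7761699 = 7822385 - 60686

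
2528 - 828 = 1700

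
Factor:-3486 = - 2^1*3^1*7^1*83^1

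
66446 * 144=9568224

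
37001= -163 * ( - 227)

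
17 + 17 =34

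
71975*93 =6693675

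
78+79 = 157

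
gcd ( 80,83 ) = 1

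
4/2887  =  4/2887 = 0.00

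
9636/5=9636/5 = 1927.20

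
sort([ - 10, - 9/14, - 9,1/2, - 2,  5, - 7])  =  [ - 10, - 9, - 7,-2, - 9/14, 1/2,5 ] 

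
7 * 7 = 49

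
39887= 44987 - 5100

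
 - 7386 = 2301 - 9687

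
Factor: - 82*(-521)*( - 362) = -2^2 *41^1*181^1*521^1   =  - 15465364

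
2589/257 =2589/257 = 10.07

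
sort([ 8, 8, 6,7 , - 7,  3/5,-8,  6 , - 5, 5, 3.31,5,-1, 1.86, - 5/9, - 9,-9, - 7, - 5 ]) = [-9, - 9,-8, - 7, - 7, - 5, - 5,-1,-5/9, 3/5, 1.86, 3.31, 5,5,6,6, 7, 8,  8 ]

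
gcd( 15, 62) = 1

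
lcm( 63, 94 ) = 5922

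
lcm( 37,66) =2442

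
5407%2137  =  1133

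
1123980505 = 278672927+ 845307578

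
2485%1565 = 920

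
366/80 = 183/40 = 4.58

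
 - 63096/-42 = 10516/7=   1502.29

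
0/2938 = 0 = 0.00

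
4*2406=9624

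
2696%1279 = 138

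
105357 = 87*1211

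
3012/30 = 100 + 2/5 = 100.40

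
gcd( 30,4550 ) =10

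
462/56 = 8 + 1/4  =  8.25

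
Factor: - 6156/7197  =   - 2052/2399  =  -2^2*3^3*19^1*2399^ (-1)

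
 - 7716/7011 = - 2572/2337 = - 1.10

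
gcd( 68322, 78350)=2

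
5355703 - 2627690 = 2728013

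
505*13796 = 6966980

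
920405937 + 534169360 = 1454575297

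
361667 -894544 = -532877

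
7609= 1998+5611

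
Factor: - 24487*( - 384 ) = 9403008 = 2^7*3^1*47^1*521^1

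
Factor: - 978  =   - 2^1*3^1*163^1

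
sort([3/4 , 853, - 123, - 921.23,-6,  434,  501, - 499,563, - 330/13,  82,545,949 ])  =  [- 921.23, - 499, - 123,- 330/13, - 6, 3/4,82, 434,501  ,  545,  563, 853,  949]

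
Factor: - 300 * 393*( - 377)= 44448300 = 2^2*3^2*5^2*13^1*29^1*131^1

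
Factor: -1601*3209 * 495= -3^2*5^1*11^1*1601^1*3209^1 = - 2543116455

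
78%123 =78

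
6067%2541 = 985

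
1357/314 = 4 + 101/314 = 4.32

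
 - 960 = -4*240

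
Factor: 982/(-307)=-2^1 * 307^( - 1)*491^1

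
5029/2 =2514 + 1/2 = 2514.50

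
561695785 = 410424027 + 151271758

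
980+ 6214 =7194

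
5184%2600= 2584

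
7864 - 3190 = 4674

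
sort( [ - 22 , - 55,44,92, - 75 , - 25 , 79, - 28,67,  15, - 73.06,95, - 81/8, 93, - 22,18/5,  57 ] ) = [ - 75 , - 73.06 , - 55 , - 28, - 25,-22, - 22, - 81/8,  18/5,  15,44, 57,  67, 79 , 92, 93,95 ] 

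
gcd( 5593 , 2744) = 7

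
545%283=262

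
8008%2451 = 655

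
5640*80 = 451200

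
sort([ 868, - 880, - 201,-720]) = [  -  880,-720, - 201,868]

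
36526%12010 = 496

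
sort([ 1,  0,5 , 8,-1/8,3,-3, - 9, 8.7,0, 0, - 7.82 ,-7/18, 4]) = [- 9, - 7.82,-3,-7/18,-1/8, 0, 0,0,1, 3,4,5,8,8.7]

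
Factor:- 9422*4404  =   - 41494488 = -  2^3*3^1 * 7^1*367^1*673^1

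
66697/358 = 66697/358 = 186.30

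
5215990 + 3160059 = 8376049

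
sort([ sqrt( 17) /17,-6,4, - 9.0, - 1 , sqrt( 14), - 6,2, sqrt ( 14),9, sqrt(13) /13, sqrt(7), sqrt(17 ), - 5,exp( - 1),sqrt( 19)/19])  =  [ - 9.0, - 6, - 6, - 5, - 1, sqrt(19)/19,sqrt (17)/17,sqrt( 13 )/13,exp(  -  1), 2,sqrt (7), sqrt (14),sqrt(14), 4,  sqrt( 17), 9]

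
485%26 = 17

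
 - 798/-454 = 399/227 = 1.76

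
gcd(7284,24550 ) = 2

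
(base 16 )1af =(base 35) CB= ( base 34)CN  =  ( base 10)431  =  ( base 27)fq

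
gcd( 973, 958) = 1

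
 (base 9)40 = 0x24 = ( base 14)28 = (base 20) 1G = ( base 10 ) 36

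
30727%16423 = 14304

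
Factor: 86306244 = 2^2 * 3^1*7192187^1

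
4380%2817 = 1563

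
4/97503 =4/97503 = 0.00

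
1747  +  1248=2995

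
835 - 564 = 271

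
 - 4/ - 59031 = 4/59031 = 0.00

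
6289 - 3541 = 2748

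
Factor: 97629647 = 271^1*360257^1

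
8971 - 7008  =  1963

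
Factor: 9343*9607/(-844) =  - 89758201/844=- 2^(- 2 )*13^1*211^( - 1 )*739^1*9343^1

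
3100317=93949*33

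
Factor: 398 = 2^1*199^1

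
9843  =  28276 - 18433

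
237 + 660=897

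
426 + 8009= 8435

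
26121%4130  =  1341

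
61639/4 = 15409+3/4 = 15409.75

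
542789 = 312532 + 230257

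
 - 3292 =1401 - 4693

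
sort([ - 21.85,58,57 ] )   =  [ - 21.85, 57,58] 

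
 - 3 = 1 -4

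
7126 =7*1018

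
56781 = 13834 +42947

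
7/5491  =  7/5491 = 0.00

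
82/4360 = 41/2180 = 0.02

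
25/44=25/44 = 0.57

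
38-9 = 29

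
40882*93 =3802026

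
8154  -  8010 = 144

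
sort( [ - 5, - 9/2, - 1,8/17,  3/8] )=[ - 5,-9/2, - 1, 3/8,  8/17] 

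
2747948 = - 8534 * (-322 )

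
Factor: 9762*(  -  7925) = -77363850=- 2^1*3^1*5^2*317^1*1627^1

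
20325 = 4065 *5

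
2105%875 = 355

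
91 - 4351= - 4260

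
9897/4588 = 2+ 721/4588 = 2.16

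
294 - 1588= - 1294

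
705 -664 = 41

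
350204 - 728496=  -  378292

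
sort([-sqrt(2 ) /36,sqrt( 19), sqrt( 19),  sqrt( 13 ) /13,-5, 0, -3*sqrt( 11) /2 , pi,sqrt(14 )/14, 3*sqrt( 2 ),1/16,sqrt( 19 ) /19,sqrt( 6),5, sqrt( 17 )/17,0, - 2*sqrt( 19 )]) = [ -2*sqrt(19), - 5, - 3*sqrt( 11 )/2 , -sqrt(2)/36,0, 0, 1/16 , sqrt( 19 )/19, sqrt( 17 )/17, sqrt(14)/14,sqrt( 13)/13,sqrt( 6), pi,3*sqrt( 2), sqrt( 19 ) , sqrt( 19), 5 ] 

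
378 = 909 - 531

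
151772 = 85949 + 65823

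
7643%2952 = 1739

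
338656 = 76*4456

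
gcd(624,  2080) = 208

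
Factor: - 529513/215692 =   -  2^( - 2)*53923^( - 1 ) * 529513^1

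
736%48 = 16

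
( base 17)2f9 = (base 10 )842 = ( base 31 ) r5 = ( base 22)1G6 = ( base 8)1512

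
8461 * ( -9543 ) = -80743323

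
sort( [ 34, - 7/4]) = [  -  7/4, 34] 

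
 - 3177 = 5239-8416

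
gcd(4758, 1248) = 78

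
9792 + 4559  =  14351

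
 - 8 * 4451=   -  35608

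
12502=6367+6135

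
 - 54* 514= - 27756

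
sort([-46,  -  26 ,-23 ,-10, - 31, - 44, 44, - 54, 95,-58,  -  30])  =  [ - 58, - 54, - 46, - 44 ,  -  31, - 30,-26, - 23, - 10, 44, 95]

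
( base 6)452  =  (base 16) b0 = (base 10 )176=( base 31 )5l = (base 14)C8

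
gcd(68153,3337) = 1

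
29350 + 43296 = 72646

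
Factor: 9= 3^2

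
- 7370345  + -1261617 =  - 8631962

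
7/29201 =7/29201 = 0.00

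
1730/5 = 346 = 346.00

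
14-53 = -39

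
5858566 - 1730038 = 4128528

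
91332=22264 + 69068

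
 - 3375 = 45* ( - 75)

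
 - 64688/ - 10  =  32344/5 = 6468.80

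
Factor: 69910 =2^1*5^1*6991^1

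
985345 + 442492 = 1427837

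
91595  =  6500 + 85095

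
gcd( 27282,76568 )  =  2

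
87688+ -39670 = 48018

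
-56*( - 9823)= 550088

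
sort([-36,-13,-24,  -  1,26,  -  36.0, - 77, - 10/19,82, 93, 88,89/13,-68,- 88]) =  [-88, - 77, - 68,-36,  -  36.0, - 24,-13, - 1, - 10/19, 89/13, 26, 82,88, 93 ] 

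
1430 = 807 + 623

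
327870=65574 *5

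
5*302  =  1510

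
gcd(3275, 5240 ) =655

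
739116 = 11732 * 63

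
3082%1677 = 1405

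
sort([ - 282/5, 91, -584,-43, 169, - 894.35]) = [- 894.35, - 584, - 282/5, - 43, 91,169]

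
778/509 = 778/509= 1.53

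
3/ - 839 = - 1 + 836/839 = - 0.00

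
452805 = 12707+440098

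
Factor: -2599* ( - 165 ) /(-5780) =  - 85767/1156 = -2^( - 2)*3^1*11^1*17^(-2)*23^1*113^1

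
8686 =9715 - 1029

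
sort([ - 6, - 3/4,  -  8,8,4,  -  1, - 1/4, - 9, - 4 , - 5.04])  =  [ - 9, - 8, - 6, - 5.04, - 4, - 1, - 3/4, - 1/4,  4,8] 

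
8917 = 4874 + 4043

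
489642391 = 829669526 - 340027135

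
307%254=53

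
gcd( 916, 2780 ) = 4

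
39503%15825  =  7853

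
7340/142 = 3670/71 = 51.69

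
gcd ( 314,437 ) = 1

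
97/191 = 97/191  =  0.51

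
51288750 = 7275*7050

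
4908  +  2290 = 7198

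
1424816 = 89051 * 16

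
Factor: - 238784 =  - 2^6 *7^1*13^1*41^1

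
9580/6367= 9580/6367=1.50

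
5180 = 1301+3879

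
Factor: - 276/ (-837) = 92/279 = 2^2*3^ ( - 2)*23^1*31^( - 1)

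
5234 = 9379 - 4145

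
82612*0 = 0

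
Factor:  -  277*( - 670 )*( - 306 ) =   -  2^2*3^2 * 5^1*17^1 * 67^1*277^1 = - 56790540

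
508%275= 233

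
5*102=510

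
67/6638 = 67/6638= 0.01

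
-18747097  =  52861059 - 71608156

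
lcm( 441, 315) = 2205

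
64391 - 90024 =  - 25633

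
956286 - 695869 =260417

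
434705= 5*86941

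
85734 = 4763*18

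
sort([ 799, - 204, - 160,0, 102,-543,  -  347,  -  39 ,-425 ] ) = [ - 543,-425, - 347 ,- 204 ,-160 ,- 39 , 0,  102,799] 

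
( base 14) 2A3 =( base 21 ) 14a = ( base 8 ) 1027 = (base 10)535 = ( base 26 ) KF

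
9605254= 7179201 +2426053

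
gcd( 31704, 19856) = 8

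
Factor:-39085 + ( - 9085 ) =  - 48170 = -  2^1*5^1*4817^1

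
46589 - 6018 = 40571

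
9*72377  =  651393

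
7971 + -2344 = 5627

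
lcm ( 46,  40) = 920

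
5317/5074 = 1 + 243/5074 = 1.05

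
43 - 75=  - 32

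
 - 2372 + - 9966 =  - 12338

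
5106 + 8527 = 13633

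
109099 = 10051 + 99048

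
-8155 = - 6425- 1730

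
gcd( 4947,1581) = 51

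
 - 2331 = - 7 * 333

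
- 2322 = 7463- 9785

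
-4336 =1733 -6069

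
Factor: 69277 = 13^1*73^2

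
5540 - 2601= 2939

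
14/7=2 = 2.00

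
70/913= 70/913=0.08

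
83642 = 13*6434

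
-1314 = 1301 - 2615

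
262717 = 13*20209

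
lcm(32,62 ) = 992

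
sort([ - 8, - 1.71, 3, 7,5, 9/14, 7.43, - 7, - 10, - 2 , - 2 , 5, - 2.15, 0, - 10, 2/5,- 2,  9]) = [ - 10, - 10, - 8, - 7,  -  2.15, - 2, - 2, - 2, - 1.71 , 0,2/5,9/14, 3,5, 5, 7, 7.43, 9 ] 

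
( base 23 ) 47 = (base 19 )54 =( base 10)99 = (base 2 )1100011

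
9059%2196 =275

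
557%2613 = 557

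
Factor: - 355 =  - 5^1*71^1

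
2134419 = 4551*469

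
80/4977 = 80/4977 = 0.02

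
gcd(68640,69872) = 176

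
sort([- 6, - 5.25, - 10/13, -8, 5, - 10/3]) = [ - 8, -6, - 5.25, - 10/3, - 10/13,5 ]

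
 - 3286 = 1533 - 4819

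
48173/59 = 816+29/59   =  816.49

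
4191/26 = 161 + 5/26 = 161.19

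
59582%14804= 366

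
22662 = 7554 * 3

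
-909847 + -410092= - 1319939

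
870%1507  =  870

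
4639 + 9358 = 13997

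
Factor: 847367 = 847367^1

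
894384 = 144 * 6211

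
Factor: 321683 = 43^1*7481^1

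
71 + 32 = 103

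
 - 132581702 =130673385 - 263255087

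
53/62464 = 53/62464= 0.00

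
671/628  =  1 + 43/628  =  1.07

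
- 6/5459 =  - 1 +5453/5459  =  -0.00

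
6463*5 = 32315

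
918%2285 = 918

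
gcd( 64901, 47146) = 1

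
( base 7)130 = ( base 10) 70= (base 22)34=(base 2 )1000110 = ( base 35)20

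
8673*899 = 7797027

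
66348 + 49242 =115590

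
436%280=156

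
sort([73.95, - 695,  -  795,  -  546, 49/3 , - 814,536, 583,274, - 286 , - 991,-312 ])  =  [ -991, - 814 ,  -  795,  -  695,-546, - 312, - 286,49/3,73.95 , 274, 536, 583 ]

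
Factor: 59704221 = 3^1*17^2 * 68863^1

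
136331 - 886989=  - 750658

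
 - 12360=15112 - 27472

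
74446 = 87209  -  12763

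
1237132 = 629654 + 607478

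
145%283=145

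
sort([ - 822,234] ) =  [ - 822 , 234]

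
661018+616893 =1277911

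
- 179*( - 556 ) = 99524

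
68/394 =34/197 = 0.17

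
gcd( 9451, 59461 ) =1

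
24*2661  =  63864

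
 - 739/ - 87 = 8 + 43/87 = 8.49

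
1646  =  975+671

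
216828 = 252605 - 35777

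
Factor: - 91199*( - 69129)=6304495671 = 3^2 * 7681^1*91199^1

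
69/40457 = 3/1759 = 0.00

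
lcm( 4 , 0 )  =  0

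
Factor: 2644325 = 5^2 * 19^2*293^1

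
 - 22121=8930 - 31051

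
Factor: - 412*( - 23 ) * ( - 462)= -4377912 = - 2^3 * 3^1*7^1*11^1 * 23^1 * 103^1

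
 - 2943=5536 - 8479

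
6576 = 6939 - 363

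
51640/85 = 10328/17  =  607.53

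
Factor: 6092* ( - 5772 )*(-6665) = 234361554960 = 2^4*3^1*5^1*13^1*31^1*37^1 * 43^1*1523^1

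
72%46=26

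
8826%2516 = 1278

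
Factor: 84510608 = 2^4 * 7^1*13^1*58043^1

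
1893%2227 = 1893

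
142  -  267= - 125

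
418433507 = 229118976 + 189314531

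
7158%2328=174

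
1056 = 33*32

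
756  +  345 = 1101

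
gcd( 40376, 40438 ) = 2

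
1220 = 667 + 553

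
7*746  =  5222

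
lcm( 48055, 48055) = 48055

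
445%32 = 29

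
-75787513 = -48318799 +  -27468714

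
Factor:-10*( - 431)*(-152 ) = - 655120 = - 2^4*5^1*19^1*431^1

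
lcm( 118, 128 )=7552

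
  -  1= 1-2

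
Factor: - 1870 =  - 2^1*5^1*11^1*17^1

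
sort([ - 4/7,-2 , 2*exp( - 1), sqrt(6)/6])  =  [ - 2, - 4/7, sqrt (6)/6, 2*exp( - 1 )] 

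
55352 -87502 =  - 32150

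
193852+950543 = 1144395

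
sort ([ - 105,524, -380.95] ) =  [- 380.95,-105, 524 ] 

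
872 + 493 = 1365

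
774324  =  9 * 86036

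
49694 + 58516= 108210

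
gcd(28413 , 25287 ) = 3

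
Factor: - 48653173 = - 61^1*797593^1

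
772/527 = 1 + 245/527 = 1.46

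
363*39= 14157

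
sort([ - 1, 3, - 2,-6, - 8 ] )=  [ - 8 ,  -  6,-2, - 1,3]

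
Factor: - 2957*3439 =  - 19^1*181^1 * 2957^1 = - 10169123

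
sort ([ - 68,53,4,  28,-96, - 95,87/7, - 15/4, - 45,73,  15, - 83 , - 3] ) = [ - 96, - 95, - 83, - 68, - 45, - 15/4,-3,4,87/7,15,28, 53,  73]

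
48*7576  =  363648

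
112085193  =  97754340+14330853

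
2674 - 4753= - 2079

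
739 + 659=1398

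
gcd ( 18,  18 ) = 18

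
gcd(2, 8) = 2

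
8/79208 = 1/9901 = 0.00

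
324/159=108/53 = 2.04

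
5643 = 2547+3096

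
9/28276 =9/28276 = 0.00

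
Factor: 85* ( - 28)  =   - 2380 = -2^2*5^1 * 7^1*17^1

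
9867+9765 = 19632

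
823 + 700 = 1523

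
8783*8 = 70264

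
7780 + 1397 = 9177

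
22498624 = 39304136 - 16805512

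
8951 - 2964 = 5987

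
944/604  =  236/151 = 1.56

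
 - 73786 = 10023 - 83809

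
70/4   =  17+ 1/2 = 17.50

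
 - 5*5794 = -28970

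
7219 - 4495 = 2724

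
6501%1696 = 1413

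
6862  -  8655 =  - 1793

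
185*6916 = 1279460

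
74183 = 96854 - 22671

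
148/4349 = 148/4349 = 0.03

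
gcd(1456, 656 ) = 16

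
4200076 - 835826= 3364250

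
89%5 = 4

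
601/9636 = 601/9636 =0.06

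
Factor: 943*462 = 2^1*3^1 * 7^1 *11^1 * 23^1*41^1 = 435666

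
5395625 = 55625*97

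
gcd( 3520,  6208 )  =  64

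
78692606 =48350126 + 30342480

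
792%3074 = 792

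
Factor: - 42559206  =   - 2^1*3^1 * 7093201^1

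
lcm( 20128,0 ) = 0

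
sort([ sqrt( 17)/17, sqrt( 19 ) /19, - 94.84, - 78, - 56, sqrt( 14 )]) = [ - 94.84, - 78, - 56,  sqrt(19)/19, sqrt( 17)/17,  sqrt (14)] 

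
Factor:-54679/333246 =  -2^(-1)* 3^( - 1)*54679^1*55541^(  -  1)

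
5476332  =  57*96076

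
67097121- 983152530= - 916055409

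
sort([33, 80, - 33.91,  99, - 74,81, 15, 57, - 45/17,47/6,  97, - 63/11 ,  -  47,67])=[ - 74, - 47, - 33.91,-63/11, - 45/17, 47/6,15, 33, 57, 67,80, 81,97, 99 ]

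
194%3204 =194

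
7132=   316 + 6816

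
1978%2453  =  1978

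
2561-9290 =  - 6729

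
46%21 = 4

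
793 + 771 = 1564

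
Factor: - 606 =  - 2^1* 3^1*101^1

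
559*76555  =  42794245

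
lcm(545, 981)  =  4905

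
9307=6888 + 2419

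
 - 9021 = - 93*97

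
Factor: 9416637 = 3^2*23^1*45491^1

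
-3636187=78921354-82557541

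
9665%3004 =653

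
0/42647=0= 0.00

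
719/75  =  719/75 =9.59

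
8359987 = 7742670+617317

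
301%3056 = 301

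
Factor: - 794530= -2^1 * 5^1*11^1* 31^1*233^1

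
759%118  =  51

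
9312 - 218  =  9094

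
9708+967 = 10675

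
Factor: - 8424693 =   -  3^2*23^1*40699^1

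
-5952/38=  - 2976/19 = - 156.63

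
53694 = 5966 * 9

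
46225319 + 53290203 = 99515522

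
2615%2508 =107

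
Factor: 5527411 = 5527411^1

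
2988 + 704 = 3692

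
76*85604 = 6505904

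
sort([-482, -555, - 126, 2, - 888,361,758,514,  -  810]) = [-888, - 810, - 555, - 482, - 126, 2, 361,514,  758]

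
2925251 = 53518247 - 50592996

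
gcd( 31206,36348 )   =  6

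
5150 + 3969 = 9119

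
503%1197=503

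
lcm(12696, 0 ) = 0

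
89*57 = 5073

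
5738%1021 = 633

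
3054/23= 132 + 18/23 = 132.78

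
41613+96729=138342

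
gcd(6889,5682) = 1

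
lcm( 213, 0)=0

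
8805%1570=955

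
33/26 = 33/26 = 1.27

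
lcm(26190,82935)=497610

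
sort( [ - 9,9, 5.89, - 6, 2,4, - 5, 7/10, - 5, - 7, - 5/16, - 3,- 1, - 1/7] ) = [ - 9 , - 7, - 6,-5, - 5, - 3, - 1,  -  5/16  ,-1/7,7/10,2,  4,5.89,9] 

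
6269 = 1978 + 4291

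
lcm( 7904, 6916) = 55328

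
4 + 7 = 11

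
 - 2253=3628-5881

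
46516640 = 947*49120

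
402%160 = 82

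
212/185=1 + 27/185 = 1.15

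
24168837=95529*253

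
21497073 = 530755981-509258908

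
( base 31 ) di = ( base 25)GL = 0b110100101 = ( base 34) CD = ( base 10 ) 421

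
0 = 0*22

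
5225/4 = 5225/4 = 1306.25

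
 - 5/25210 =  - 1/5042=-  0.00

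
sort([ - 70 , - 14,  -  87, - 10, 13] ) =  [ - 87, - 70,- 14,  -  10 , 13]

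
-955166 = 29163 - 984329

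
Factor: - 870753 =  - 3^1*13^1*83^1*269^1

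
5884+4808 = 10692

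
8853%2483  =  1404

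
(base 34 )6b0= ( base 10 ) 7310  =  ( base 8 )16216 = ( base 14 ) 2942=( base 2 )1110010001110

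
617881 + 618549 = 1236430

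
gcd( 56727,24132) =3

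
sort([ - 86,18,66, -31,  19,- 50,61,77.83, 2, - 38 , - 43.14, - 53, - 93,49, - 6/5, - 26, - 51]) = [-93 , - 86,-53,  -  51 , - 50,  -  43.14, - 38, - 31,  -  26, - 6/5, 2,18,19 , 49, 61,66 , 77.83 ]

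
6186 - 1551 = 4635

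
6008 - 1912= 4096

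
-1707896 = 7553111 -9261007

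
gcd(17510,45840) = 10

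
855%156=75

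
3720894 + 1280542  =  5001436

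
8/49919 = 8/49919 = 0.00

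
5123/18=5123/18 = 284.61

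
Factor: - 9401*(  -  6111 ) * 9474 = 2^1*3^3*7^2 * 17^1*  79^1*97^1*1579^1 = 544276667214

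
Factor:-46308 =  - 2^2*3^1*17^1 * 227^1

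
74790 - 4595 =70195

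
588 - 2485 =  - 1897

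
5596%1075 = 221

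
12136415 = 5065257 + 7071158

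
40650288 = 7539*5392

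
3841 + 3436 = 7277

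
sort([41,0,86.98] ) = [0,41,86.98 ]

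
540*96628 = 52179120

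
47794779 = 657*72747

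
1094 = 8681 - 7587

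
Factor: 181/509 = 181^1*509^(-1)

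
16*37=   592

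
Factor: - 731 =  - 17^1*43^1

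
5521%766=159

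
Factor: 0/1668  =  0^1 = 0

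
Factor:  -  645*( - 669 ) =3^2*5^1*43^1*223^1  =  431505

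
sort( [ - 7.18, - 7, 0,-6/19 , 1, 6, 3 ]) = [ - 7.18, - 7, - 6/19, 0, 1, 3, 6 ]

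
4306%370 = 236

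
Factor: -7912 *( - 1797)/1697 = 14217864/1697   =  2^3*3^1*23^1*  43^1*599^1*1697^( - 1) 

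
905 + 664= 1569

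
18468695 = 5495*3361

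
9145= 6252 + 2893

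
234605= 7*33515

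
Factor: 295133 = 29^1 * 10177^1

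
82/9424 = 41/4712=   0.01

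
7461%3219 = 1023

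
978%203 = 166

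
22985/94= 244 + 49/94 = 244.52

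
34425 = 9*3825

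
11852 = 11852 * 1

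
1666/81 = 1666/81 = 20.57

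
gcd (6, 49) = 1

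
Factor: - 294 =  - 2^1*3^1*7^2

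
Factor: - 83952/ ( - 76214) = 2^3*3^2*11^1*719^( - 1)  =  792/719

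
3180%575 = 305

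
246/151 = 246/151 = 1.63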